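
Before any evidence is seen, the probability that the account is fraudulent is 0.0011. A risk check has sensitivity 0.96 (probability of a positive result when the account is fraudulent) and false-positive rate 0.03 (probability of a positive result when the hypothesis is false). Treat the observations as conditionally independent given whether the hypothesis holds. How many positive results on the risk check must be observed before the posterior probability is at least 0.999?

Prior odds: 0.0011 ÷ 0.9989 = 11/9989.
Likelihood ratio of a positive result = 0.96/0.03 = 32.
Target posterior odds = 0.999/0.001 = 999.
Need (11/9989) × 32ⁿ ≥ 999, i.e. 32ⁿ ≥ 9979011/11.
32³ = 32768 falls short of 9979011/11 but 32⁴ = 1048576 reaches it, so n = 4.

4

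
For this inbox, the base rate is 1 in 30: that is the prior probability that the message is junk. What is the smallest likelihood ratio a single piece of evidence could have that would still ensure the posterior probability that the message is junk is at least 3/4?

87

Prior odds = (1/30)/(29/30) = 1/29.
Target odds = 0.75/0.25 = 3.
Required Bayes factor = 3 ÷ (1/29) = 87.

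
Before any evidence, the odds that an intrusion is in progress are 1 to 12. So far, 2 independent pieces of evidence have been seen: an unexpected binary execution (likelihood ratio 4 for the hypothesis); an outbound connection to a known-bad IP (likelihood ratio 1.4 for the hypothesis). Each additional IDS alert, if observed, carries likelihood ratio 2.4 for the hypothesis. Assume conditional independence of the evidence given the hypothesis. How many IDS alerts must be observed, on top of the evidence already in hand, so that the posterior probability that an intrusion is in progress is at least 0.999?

9

Prior odds = 1/12.
Combined Bayes factor of the evidence already in hand = 4 × 1.4 = 5.6.
Odds after that evidence = (1/12) × 5.6 = 7/15.
Target odds = 0.999/0.001 = 999.
Need 2.4ⁿ ≥ 999 ÷ (7/15) = 14985/7.
2.4⁸ = 429981696/390625 falls short of 14985/7 but 2.4⁹ ≈2641.81 reaches it, so n = 9.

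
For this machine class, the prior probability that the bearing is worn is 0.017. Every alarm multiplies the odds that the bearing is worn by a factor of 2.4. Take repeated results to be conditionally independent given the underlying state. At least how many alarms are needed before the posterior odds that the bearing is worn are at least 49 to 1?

10

Prior odds = 0.017/0.983 = 17/983.
Likelihood ratio per alarm = 2.4.
Target odds = 49.
Need (17/983) × 2.4ⁿ ≥ 49, i.e. 2.4ⁿ ≥ 48167/17.
2.4⁹ ≈2641.81 falls short of 48167/17 but 2.4¹⁰ ≈6340.34 reaches it, so n = 10.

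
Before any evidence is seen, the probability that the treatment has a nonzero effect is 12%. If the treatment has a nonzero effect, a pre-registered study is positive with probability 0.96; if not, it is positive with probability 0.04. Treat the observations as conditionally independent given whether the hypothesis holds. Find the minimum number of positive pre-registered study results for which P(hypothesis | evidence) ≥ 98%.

Prior odds = 0.12/0.88 = 3/22.
Likelihood ratio of a positive = 0.96/0.04 = 24.
Target posterior odds = 0.98/0.02 = 49.
Require 24ⁿ ≥ 49 ÷ (3/22) = 1078/3.
24¹ = 24 falls short of 1078/3 but 24² = 576 reaches it, so n = 2.

2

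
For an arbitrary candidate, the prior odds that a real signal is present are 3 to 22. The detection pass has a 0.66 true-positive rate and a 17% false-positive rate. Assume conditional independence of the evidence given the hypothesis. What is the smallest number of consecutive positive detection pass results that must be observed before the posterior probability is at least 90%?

4

Prior odds = 3/22.
Likelihood ratio of a positive result = 0.66/0.17 = 66/17.
Target odds: 0.9 ÷ 0.1 = 9.
Need (3/22) × (66/17)ⁿ ≥ 9, i.e. (66/17)ⁿ ≥ 66.
(66/17)³ = 287496/4913 falls short of 66 but (66/17)⁴ = 18974736/83521 reaches it, so n = 4.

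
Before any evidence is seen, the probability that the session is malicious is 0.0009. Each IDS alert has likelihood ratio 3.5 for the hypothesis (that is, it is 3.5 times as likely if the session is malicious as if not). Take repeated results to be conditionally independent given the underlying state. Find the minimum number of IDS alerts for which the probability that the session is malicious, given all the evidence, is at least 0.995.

10

Prior odds: 0.0009 ÷ 0.9991 = 9/9991.
Likelihood ratio per IDS alert = 3.5.
Target posterior odds = 0.995/0.005 = 199.
Need (9/9991) × 3.5ⁿ ≥ 199, i.e. 3.5ⁿ ≥ 1988209/9.
3.5⁹ = 40353607/512 falls short of 1988209/9 but 3.5¹⁰ = 282475249/1024 reaches it, so n = 10.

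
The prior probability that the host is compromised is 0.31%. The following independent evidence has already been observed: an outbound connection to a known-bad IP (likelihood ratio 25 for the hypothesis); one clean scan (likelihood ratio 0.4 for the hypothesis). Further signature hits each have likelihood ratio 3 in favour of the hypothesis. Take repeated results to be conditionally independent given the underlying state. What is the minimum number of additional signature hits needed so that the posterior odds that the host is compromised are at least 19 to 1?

Prior odds = 0.0031/0.9969 = 31/9969.
Combined Bayes factor of the evidence already in hand = 25 × 0.4 = 10.
Odds after that evidence = (31/9969) × 10 = 310/9969.
Target odds = 19.
Need 3ⁿ ≥ 19 ÷ (310/9969) = 189411/310.
3⁵ = 243 falls short of 189411/310 but 3⁶ = 729 reaches it, so n = 6.

6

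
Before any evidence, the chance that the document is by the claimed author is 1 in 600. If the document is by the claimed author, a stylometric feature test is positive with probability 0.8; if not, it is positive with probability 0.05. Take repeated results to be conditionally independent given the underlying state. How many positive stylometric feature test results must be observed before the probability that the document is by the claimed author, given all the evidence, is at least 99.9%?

Prior odds: (1/600) ÷ (599/600) = 1/599.
Likelihood ratio of a positive = 0.8/0.05 = 16.
Target posterior odds = 0.999/0.001 = 999.
Require 16ⁿ ≥ 999 ÷ (1/599) = 598401.
16⁴ = 65536 falls short of 598401 but 16⁵ = 1048576 reaches it, so n = 5.

5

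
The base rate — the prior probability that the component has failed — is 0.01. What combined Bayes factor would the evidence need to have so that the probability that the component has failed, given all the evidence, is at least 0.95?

Prior odds = 0.01/0.99 = 1/99.
Target odds = 0.95/0.05 = 19.
Required Bayes factor = 19 ÷ (1/99) = 1881.

1881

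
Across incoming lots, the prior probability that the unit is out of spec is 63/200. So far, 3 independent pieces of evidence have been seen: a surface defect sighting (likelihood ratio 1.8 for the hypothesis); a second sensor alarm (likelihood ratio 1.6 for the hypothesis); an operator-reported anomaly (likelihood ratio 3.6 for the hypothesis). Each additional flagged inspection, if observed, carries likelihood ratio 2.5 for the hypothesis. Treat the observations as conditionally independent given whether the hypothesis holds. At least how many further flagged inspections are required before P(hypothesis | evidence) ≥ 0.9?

1

Prior odds = 0.315/0.685 = 63/137.
Combined Bayes factor of the evidence already in hand = 1.8 × 1.6 × 3.6 = 10.368.
Odds after that evidence = (63/137) × 10.368 = 81648/17125.
Target odds = 0.9/0.1 = 9.
Need 2.5ⁿ ≥ 9 ÷ (81648/17125) = 17125/9072.
2.5¹ = 2.5, which meets the required 17125/9072; so n = 1.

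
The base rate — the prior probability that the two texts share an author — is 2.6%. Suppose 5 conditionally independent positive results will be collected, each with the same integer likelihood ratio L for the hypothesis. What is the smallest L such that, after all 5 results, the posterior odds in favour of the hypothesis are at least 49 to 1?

5

Prior odds = 0.026/0.974 = 13/487.
Target odds = 49.
Need L⁵ ≥ 49 ÷ (13/487) = 23863/13.
4⁵ = 1024 < 23863/13 ≤ 3125 = 5⁵, so L = 5.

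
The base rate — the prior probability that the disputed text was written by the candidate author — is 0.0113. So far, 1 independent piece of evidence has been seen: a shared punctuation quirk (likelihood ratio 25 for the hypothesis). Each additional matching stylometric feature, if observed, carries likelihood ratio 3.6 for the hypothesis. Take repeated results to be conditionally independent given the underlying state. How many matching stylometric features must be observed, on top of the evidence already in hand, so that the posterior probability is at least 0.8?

Prior odds = 0.0113/0.9887 = 113/9887.
Bayes factor of the evidence already in hand = 25.
Odds after that evidence = (113/9887) × 25 = 2825/9887.
Target odds = 0.8/0.2 = 4.
Need 3.6ⁿ ≥ 4 ÷ (2825/9887) = 39548/2825.
3.6² = 12.96 falls short of 39548/2825 but 3.6³ = 46.656 reaches it, so n = 3.

3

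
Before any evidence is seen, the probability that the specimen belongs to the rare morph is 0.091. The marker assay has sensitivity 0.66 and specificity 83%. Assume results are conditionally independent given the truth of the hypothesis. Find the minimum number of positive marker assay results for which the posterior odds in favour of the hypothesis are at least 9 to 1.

Prior odds = 0.091/0.909 = 91/909.
False-positive rate = 1 − 0.83 = 0.17; likelihood ratio of a positive = 0.66/0.17 = 66/17.
Target odds = 9.
Need (91/909) × (66/17)ⁿ ≥ 9, i.e. (66/17)ⁿ ≥ 8181/91.
(66/17)³ = 287496/4913 falls short of 8181/91 but (66/17)⁴ = 18974736/83521 reaches it, so n = 4.

4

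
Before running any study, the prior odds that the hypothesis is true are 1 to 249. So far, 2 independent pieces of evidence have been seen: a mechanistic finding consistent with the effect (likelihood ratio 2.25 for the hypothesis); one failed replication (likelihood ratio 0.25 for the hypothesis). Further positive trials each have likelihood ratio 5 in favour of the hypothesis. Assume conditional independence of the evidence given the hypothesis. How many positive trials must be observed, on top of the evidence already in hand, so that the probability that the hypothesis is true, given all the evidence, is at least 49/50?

Prior odds = 1/249.
Combined Bayes factor of the evidence already in hand = 2.25 × 0.25 = 0.5625.
Odds after that evidence = (1/249) × 0.5625 = 3/1328.
Target odds = 0.98/0.02 = 49.
Need 5ⁿ ≥ 49 ÷ (3/1328) = 65072/3.
5⁶ = 15625 falls short of 65072/3 but 5⁷ = 78125 reaches it, so n = 7.

7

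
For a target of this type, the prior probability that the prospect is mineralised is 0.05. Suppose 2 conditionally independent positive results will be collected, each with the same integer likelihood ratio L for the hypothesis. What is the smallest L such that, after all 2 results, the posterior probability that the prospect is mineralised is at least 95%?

19

Prior odds = 0.05/0.95 = 1/19.
Target odds = 0.95/0.05 = 19.
Need L² ≥ 19 ÷ (1/19) = 361.
18² = 324 < 361 ≤ 361 = 19², so L = 19.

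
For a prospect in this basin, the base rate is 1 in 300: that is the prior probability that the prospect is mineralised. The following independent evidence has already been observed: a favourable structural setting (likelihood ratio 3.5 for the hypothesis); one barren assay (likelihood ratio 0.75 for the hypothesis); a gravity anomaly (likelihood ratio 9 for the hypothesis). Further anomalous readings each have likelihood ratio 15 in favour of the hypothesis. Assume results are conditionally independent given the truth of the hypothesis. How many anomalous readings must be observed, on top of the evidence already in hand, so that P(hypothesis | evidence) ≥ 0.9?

Prior odds = (1/300)/(299/300) = 1/299.
Combined Bayes factor of the evidence already in hand = 3.5 × 0.75 × 9 = 23.625.
Odds after that evidence = (1/299) × 23.625 = 189/2392.
Target odds = 0.9/0.1 = 9.
Need 15ⁿ ≥ 9 ÷ (189/2392) = 2392/21.
15¹ = 15 falls short of 2392/21 but 15² = 225 reaches it, so n = 2.

2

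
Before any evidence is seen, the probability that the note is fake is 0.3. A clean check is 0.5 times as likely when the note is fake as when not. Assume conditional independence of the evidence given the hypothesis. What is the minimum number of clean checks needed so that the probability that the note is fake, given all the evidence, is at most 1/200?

7

Prior odds: 0.3 ÷ 0.7 = 3/7.
Likelihood ratio per clean check = 0.5.
Target posterior odds = 0.005/0.995 = 1/199.
Need (3/7) × 0.5ⁿ ≤ 1/199, i.e. 0.5ⁿ ≤ 7/597.
0.5⁶ = 0.015625 is still above 7/597 but 0.5⁷ = 0.0078125 is at or below it, so n = 7.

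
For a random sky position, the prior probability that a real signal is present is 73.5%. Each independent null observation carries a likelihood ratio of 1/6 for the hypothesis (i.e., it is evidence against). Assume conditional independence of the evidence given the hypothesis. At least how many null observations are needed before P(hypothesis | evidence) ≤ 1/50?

Prior odds = 0.735/0.265 = 147/53.
Likelihood ratio per null observation = 1/6.
Target posterior odds = 0.02/0.98 = 1/49.
Require (1/6)ⁿ ≤ 1/49 ÷ (147/53) = 53/7203.
(1/6)² = 1/36 is still above 53/7203 but (1/6)³ = 1/216 is at or below it, so n = 3.

3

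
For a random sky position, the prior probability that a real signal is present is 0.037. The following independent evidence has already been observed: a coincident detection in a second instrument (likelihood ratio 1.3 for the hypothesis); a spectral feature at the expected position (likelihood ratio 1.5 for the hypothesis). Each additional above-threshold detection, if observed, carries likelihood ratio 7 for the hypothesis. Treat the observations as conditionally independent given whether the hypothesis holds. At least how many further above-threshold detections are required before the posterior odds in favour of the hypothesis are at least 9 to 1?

Prior odds = 0.037/0.963 = 37/963.
Combined Bayes factor of the evidence already in hand = 1.3 × 1.5 = 1.95.
Odds after that evidence = (37/963) × 1.95 = 481/6420.
Target odds = 9.
Need 7ⁿ ≥ 9 ÷ (481/6420) = 57780/481.
7² = 49 falls short of 57780/481 but 7³ = 343 reaches it, so n = 3.

3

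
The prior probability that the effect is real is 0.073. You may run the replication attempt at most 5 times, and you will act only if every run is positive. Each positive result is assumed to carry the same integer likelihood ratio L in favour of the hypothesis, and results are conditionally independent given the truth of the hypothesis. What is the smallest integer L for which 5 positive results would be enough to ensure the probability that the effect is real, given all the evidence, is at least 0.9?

Prior odds = 0.073/0.927 = 73/927.
Target odds = 0.9/0.1 = 9.
Need L⁵ ≥ 9 ÷ (73/927) = 8343/73.
2⁵ = 32 < 8343/73 ≤ 243 = 3⁵, so L = 3.

3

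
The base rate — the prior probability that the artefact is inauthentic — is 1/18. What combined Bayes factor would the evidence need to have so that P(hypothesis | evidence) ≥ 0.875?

119

Prior odds = (1/18)/(17/18) = 1/17.
Target odds = 0.875/0.125 = 7.
Required Bayes factor = 7 ÷ (1/17) = 119.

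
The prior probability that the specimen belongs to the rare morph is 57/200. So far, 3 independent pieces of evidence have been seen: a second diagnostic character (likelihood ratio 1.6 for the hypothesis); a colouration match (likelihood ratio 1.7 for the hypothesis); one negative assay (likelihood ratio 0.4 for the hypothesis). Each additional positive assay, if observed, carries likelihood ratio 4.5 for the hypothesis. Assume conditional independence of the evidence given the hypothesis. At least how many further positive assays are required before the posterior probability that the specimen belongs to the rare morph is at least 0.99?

4

Prior odds = 0.285/0.715 = 57/143.
Combined Bayes factor of the evidence already in hand = 1.6 × 1.7 × 0.4 = 1.088.
Odds after that evidence = (57/143) × 1.088 = 7752/17875.
Target odds = 0.99/0.01 = 99.
Need 4.5ⁿ ≥ 99 ÷ (7752/17875) = 589875/2584.
4.5³ = 91.125 falls short of 589875/2584 but 4.5⁴ = 410.0625 reaches it, so n = 4.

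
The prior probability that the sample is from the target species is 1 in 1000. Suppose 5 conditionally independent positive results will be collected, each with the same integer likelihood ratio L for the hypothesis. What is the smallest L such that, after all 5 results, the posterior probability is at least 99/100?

10

Prior odds = 0.001/0.999 = 1/999.
Target odds = 0.99/0.01 = 99.
Need L⁵ ≥ 99 ÷ (1/999) = 98901.
9⁵ = 59049 < 98901 ≤ 100000 = 10⁵, so L = 10.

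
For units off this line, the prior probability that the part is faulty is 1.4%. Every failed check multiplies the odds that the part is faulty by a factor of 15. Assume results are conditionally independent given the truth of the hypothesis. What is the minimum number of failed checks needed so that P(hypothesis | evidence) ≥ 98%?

Prior odds = 0.014/0.986 = 7/493.
Likelihood ratio per failed check = 15.
Target odds: 0.98 ÷ 0.02 = 49.
Need (7/493) × 15ⁿ ≥ 49, i.e. 15ⁿ ≥ 3451.
15³ = 3375 falls short of 3451 but 15⁴ = 50625 reaches it, so n = 4.

4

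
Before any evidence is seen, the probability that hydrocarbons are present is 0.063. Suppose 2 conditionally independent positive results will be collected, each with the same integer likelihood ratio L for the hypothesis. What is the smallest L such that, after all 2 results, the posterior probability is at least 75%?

Prior odds = 0.063/0.937 = 63/937.
Target odds = 0.75/0.25 = 3.
Need L² ≥ 3 ÷ (63/937) = 937/21.
6² = 36 < 937/21 ≤ 49 = 7², so L = 7.

7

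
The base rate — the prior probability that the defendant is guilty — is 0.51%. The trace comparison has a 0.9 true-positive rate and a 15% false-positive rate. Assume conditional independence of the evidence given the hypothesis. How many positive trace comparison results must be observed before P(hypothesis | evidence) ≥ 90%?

5

Prior odds: 0.0051 ÷ 0.9949 = 51/9949.
Likelihood ratio of a positive result = 0.9/0.15 = 6.
Target posterior odds = 0.9/0.1 = 9.
Need (51/9949) × 6ⁿ ≥ 9, i.e. 6ⁿ ≥ 29847/17.
6⁴ = 1296 falls short of 29847/17 but 6⁵ = 7776 reaches it, so n = 5.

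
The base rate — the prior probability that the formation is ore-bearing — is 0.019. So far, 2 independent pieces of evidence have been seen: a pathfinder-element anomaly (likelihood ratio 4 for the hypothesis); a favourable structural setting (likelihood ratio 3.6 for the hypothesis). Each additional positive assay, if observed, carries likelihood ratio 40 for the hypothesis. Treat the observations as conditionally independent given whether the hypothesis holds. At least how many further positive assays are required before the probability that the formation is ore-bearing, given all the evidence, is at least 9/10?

1

Prior odds = 0.019/0.981 = 19/981.
Combined Bayes factor of the evidence already in hand = 4 × 3.6 = 14.4.
Odds after that evidence = (19/981) × 14.4 = 152/545.
Target odds = 0.9/0.1 = 9.
Need 40ⁿ ≥ 9 ÷ (152/545) = 4905/152.
40¹ = 40, which meets the required 4905/152; so n = 1.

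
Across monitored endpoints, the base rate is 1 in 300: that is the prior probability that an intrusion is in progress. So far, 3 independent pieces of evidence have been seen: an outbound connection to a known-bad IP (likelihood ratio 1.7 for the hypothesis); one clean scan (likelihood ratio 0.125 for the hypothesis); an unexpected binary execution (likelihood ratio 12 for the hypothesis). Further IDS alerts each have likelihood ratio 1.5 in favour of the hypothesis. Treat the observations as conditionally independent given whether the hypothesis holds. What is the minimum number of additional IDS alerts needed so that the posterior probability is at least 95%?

Prior odds = (1/300)/(299/300) = 1/299.
Combined Bayes factor of the evidence already in hand = 1.7 × 0.125 × 12 = 2.55.
Odds after that evidence = (1/299) × 2.55 = 51/5980.
Target odds = 0.95/0.05 = 19.
Need 1.5ⁿ ≥ 19 ÷ (51/5980) = 113620/51.
1.5¹⁹ ≈2216.84 falls short of 113620/51 but 1.5²⁰ ≈3325.26 reaches it, so n = 20.

20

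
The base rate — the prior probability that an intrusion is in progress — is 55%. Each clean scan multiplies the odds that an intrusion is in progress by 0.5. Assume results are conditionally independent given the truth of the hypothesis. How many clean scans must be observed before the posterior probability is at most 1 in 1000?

Prior odds = 0.55/0.45 = 11/9.
Likelihood ratio per clean scan = 0.5.
Target posterior odds = 0.001/0.999 = 1/999.
Require 0.5ⁿ ≤ 1/999 ÷ (11/9) = 1/1221.
0.5¹⁰ = 1/1024 is still above 1/1221 but 0.5¹¹ = 1/2048 is at or below it, so n = 11.

11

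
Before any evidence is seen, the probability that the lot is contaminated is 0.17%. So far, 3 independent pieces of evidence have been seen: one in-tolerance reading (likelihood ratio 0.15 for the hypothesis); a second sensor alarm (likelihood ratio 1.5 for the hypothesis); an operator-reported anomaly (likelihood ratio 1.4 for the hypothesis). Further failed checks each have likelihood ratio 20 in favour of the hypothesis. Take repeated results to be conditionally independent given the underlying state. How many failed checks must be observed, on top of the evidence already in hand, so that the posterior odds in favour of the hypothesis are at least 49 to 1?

Prior odds = 0.0017/0.9983 = 17/9983.
Combined Bayes factor of the evidence already in hand = 0.15 × 1.5 × 1.4 = 0.315.
Odds after that evidence = (17/9983) × 0.315 = 1071/1996600.
Target odds = 49.
Need 20ⁿ ≥ 49 ÷ (1071/1996600) = 13976200/153.
20³ = 8000 falls short of 13976200/153 but 20⁴ = 160000 reaches it, so n = 4.

4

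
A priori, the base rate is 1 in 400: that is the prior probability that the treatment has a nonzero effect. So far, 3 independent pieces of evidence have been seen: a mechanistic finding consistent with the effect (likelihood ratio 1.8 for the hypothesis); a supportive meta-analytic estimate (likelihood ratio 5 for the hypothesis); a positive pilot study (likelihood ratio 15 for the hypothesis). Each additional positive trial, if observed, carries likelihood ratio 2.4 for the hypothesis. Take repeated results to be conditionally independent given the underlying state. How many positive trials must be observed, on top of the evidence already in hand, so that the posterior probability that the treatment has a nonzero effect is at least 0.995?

Prior odds = 0.0025/0.9975 = 1/399.
Combined Bayes factor of the evidence already in hand = 1.8 × 5 × 15 = 135.
Odds after that evidence = (1/399) × 135 = 45/133.
Target odds = 0.995/0.005 = 199.
Need 2.4ⁿ ≥ 199 ÷ (45/133) = 26467/45.
2.4⁷ = 35831808/78125 falls short of 26467/45 but 2.4⁸ = 429981696/390625 reaches it, so n = 8.

8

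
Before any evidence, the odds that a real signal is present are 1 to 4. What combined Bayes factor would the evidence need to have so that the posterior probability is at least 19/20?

Prior odds = 0.25.
Target odds = 0.95/0.05 = 19.
Required Bayes factor = 19 ÷ 0.25 = 76.

76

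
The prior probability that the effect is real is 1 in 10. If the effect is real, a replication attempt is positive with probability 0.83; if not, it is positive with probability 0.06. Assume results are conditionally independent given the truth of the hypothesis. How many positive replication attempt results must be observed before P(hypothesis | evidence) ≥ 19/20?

2

Prior odds = 0.1/0.9 = 1/9.
Likelihood ratio of a positive = 0.83/0.06 = 83/6.
Target posterior odds = 0.95/0.05 = 19.
Need (1/9) × (83/6)ⁿ ≥ 19, i.e. (83/6)ⁿ ≥ 171.
(83/6)¹ = 83/6 falls short of 171 but (83/6)² = 6889/36 reaches it, so n = 2.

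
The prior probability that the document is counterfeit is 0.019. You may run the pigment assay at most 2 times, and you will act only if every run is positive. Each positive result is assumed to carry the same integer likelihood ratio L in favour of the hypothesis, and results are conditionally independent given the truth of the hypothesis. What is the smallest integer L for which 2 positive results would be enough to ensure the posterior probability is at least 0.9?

Prior odds = 0.019/0.981 = 19/981.
Target odds = 0.9/0.1 = 9.
Need L² ≥ 9 ÷ (19/981) = 8829/19.
21² = 441 < 8829/19 ≤ 484 = 22², so L = 22.

22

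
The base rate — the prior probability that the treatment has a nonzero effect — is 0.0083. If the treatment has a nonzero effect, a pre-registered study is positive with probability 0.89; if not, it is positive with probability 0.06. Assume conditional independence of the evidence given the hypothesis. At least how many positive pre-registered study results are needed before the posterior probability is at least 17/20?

Prior odds = 0.0083/0.9917 = 83/9917.
Likelihood ratio of a positive = 0.89/0.06 = 89/6.
Target odds: 0.85 ÷ 0.15 = 17/3.
Need (83/9917) × (89/6)ⁿ ≥ 17/3, i.e. (89/6)ⁿ ≥ 168589/249.
(89/6)² = 7921/36 falls short of 168589/249 but (89/6)³ = 704969/216 reaches it, so n = 3.

3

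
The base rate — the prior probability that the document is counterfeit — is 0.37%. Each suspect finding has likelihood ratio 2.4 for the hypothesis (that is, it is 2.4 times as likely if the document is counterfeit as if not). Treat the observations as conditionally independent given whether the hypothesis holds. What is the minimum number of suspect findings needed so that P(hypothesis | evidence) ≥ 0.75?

Prior odds: 0.0037 ÷ 0.9963 = 37/9963.
Likelihood ratio per suspect finding = 2.4.
Target posterior odds = 0.75/0.25 = 3.
Require 2.4ⁿ ≥ 3 ÷ (37/9963) = 29889/37.
2.4⁷ = 35831808/78125 falls short of 29889/37 but 2.4⁸ = 429981696/390625 reaches it, so n = 8.

8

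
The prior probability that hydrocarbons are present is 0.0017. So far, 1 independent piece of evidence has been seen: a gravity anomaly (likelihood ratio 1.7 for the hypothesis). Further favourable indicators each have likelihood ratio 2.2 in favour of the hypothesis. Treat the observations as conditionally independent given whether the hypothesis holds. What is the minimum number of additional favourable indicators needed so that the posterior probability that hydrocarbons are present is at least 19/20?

12

Prior odds = 0.0017/0.9983 = 17/9983.
Bayes factor of the evidence already in hand = 1.7.
Odds after that evidence = (17/9983) × 1.7 = 289/99830.
Target odds = 0.95/0.05 = 19.
Need 2.2ⁿ ≥ 19 ÷ (289/99830) = 1896770/289.
2.2¹¹ ≈5843.18 falls short of 1896770/289 but 2.2¹² ≈12855 reaches it, so n = 12.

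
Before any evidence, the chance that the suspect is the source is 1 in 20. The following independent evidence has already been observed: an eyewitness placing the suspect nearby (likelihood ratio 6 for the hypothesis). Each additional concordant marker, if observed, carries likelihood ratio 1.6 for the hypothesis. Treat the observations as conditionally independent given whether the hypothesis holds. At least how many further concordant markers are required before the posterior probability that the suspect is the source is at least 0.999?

18

Prior odds = 0.05/0.95 = 1/19.
Bayes factor of the evidence already in hand = 6.
Odds after that evidence = (1/19) × 6 = 6/19.
Target odds = 0.999/0.001 = 999.
Need 1.6ⁿ ≥ 999 ÷ (6/19) = 3163.5.
1.6¹⁷ ≈2951.48 falls short of 3163.5 but 1.6¹⁸ ≈4722.37 reaches it, so n = 18.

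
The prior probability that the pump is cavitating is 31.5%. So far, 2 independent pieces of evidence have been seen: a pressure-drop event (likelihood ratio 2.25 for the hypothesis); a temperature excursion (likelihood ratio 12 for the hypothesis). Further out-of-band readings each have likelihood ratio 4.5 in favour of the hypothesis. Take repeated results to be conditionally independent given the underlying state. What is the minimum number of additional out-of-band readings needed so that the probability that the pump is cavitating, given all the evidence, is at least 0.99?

2

Prior odds = 0.315/0.685 = 63/137.
Combined Bayes factor of the evidence already in hand = 2.25 × 12 = 27.
Odds after that evidence = (63/137) × 27 = 1701/137.
Target odds = 0.99/0.01 = 99.
Need 4.5ⁿ ≥ 99 ÷ (1701/137) = 1507/189.
4.5¹ = 4.5 falls short of 1507/189 but 4.5² = 20.25 reaches it, so n = 2.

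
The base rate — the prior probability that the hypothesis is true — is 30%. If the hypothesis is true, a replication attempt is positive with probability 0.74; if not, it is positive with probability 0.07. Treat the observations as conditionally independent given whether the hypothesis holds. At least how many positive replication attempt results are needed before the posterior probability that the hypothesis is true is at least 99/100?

3

Prior odds = 0.3/0.7 = 3/7.
Likelihood ratio of a positive = 0.74/0.07 = 74/7.
Target odds: 0.99 ÷ 0.01 = 99.
Require (74/7)ⁿ ≥ 99 ÷ (3/7) = 231.
(74/7)² = 5476/49 falls short of 231 but (74/7)³ = 405224/343 reaches it, so n = 3.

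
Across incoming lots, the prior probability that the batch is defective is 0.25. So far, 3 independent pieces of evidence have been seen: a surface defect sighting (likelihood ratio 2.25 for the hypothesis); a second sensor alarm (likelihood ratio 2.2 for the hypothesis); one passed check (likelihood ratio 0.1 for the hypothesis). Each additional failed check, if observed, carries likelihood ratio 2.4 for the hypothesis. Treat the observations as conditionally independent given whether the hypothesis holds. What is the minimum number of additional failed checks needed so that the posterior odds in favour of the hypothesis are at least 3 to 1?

4

Prior odds = 0.25/0.75 = 1/3.
Combined Bayes factor of the evidence already in hand = 2.25 × 2.2 × 0.1 = 0.495.
Odds after that evidence = (1/3) × 0.495 = 0.165.
Target odds = 3.
Need 2.4ⁿ ≥ 3 ÷ 0.165 = 200/11.
2.4³ = 13.824 falls short of 200/11 but 2.4⁴ = 33.1776 reaches it, so n = 4.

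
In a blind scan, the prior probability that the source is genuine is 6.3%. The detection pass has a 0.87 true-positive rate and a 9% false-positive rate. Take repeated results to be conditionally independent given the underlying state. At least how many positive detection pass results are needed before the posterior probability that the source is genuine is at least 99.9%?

Prior odds: 0.063 ÷ 0.937 = 63/937.
Likelihood ratio of a positive result = 0.87/0.09 = 29/3.
Target odds: 0.999 ÷ 0.001 = 999.
Need (63/937) × (29/3)ⁿ ≥ 999, i.e. (29/3)ⁿ ≥ 104007/7.
(29/3)⁴ = 707281/81 falls short of 104007/7 but (29/3)⁵ = 20511149/243 reaches it, so n = 5.

5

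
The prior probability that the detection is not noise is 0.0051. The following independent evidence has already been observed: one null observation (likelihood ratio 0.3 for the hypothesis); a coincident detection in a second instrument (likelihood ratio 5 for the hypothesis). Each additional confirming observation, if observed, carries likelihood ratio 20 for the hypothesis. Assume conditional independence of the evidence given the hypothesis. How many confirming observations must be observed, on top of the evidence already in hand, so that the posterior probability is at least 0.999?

4

Prior odds = 0.0051/0.9949 = 51/9949.
Combined Bayes factor of the evidence already in hand = 0.3 × 5 = 1.5.
Odds after that evidence = (51/9949) × 1.5 = 153/19898.
Target odds = 0.999/0.001 = 999.
Need 20ⁿ ≥ 999 ÷ (153/19898) = 2208678/17.
20³ = 8000 falls short of 2208678/17 but 20⁴ = 160000 reaches it, so n = 4.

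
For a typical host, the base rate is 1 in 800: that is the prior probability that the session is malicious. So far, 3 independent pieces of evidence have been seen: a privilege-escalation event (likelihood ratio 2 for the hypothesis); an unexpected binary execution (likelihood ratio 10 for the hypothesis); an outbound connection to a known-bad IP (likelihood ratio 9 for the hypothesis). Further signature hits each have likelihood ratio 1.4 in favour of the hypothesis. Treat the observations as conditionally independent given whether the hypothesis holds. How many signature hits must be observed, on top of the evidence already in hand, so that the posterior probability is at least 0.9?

11

Prior odds = 0.00125/0.99875 = 1/799.
Combined Bayes factor of the evidence already in hand = 2 × 10 × 9 = 180.
Odds after that evidence = (1/799) × 180 = 180/799.
Target odds = 0.9/0.1 = 9.
Need 1.4ⁿ ≥ 9 ÷ (180/799) = 39.95.
1.4¹⁰ = 282475249/9765625 falls short of 39.95 but 1.4¹¹ ≈40.4957 reaches it, so n = 11.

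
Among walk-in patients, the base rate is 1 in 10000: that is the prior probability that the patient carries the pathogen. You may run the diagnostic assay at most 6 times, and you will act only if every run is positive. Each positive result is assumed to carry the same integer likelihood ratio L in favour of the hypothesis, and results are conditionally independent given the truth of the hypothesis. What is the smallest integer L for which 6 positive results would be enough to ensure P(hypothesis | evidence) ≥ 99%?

Prior odds = 0.0001/0.9999 = 1/9999.
Target odds = 0.99/0.01 = 99.
Need L⁶ ≥ 99 ÷ (1/9999) = 989901.
9⁶ = 531441 < 989901 ≤ 1000000 = 10⁶, so L = 10.

10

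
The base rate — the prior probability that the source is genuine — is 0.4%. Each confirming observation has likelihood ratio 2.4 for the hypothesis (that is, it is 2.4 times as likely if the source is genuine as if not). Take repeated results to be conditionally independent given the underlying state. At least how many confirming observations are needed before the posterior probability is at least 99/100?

12

Prior odds = 0.004/0.996 = 1/249.
Likelihood ratio per confirming observation = 2.4.
Target odds: 0.99 ÷ 0.01 = 99.
Need (1/249) × 2.4ⁿ ≥ 99, i.e. 2.4ⁿ ≥ 24651.
2.4¹¹ ≈15216.8 falls short of 24651 but 2.4¹² ≈36520.3 reaches it, so n = 12.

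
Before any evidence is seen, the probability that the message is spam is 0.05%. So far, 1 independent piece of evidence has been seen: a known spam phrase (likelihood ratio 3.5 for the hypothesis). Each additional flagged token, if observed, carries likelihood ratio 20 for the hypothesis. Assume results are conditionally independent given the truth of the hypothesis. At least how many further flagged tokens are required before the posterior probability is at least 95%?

4

Prior odds = 0.0005/0.9995 = 1/1999.
Bayes factor of the evidence already in hand = 3.5.
Odds after that evidence = (1/1999) × 3.5 = 7/3998.
Target odds = 0.95/0.05 = 19.
Need 20ⁿ ≥ 19 ÷ (7/3998) = 75962/7.
20³ = 8000 falls short of 75962/7 but 20⁴ = 160000 reaches it, so n = 4.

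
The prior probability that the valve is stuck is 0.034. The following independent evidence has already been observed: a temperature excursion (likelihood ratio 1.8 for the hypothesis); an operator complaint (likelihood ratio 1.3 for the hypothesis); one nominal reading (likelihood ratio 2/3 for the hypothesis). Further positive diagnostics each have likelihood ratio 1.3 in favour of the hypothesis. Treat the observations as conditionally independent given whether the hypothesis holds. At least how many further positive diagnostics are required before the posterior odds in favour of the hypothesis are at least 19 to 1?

23

Prior odds = 0.034/0.966 = 17/483.
Combined Bayes factor of the evidence already in hand = 1.8 × 1.3 × (2/3) = 1.56.
Odds after that evidence = (17/483) × 1.56 = 221/4025.
Target odds = 19.
Need 1.3ⁿ ≥ 19 ÷ (221/4025) = 76475/221.
1.3²² ≈321.184 falls short of 76475/221 but 1.3²³ ≈417.539 reaches it, so n = 23.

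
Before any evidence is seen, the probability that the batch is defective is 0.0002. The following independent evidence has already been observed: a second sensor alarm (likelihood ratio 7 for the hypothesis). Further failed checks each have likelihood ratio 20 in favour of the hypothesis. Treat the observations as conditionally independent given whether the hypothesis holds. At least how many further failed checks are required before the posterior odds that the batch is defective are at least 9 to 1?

3

Prior odds = 0.0002/0.9998 = 1/4999.
Bayes factor of the evidence already in hand = 7.
Odds after that evidence = (1/4999) × 7 = 7/4999.
Target odds = 9.
Need 20ⁿ ≥ 9 ÷ (7/4999) = 44991/7.
20² = 400 falls short of 44991/7 but 20³ = 8000 reaches it, so n = 3.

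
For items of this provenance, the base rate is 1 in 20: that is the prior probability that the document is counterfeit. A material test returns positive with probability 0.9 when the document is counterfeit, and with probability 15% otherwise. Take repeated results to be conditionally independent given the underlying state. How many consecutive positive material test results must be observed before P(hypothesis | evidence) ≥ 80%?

3

Prior odds: 0.05 ÷ 0.95 = 1/19.
Likelihood ratio of a positive result = 0.9/0.15 = 6.
Target posterior odds = 0.8/0.2 = 4.
Require 6ⁿ ≥ 4 ÷ (1/19) = 76.
6² = 36 falls short of 76 but 6³ = 216 reaches it, so n = 3.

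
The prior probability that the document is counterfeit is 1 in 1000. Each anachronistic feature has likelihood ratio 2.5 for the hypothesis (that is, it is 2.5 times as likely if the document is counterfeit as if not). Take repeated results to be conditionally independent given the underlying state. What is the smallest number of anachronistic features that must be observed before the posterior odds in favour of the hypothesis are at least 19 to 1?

Prior odds: 0.001 ÷ 0.999 = 1/999.
Likelihood ratio per anachronistic feature = 2.5.
Target odds = 19.
Need (1/999) × 2.5ⁿ ≥ 19, i.e. 2.5ⁿ ≥ 18981.
2.5¹⁰ = 9765625/1024 falls short of 18981 but 2.5¹¹ = 48828125/2048 reaches it, so n = 11.

11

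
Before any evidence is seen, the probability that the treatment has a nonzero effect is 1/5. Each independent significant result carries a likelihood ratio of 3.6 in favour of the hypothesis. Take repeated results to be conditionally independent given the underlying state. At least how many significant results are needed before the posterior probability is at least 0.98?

Prior odds: 0.2 ÷ 0.8 = 0.25.
Likelihood ratio per significant result = 3.6.
Target posterior odds = 0.98/0.02 = 49.
Need 0.25 × 3.6ⁿ ≥ 49, i.e. 3.6ⁿ ≥ 196.
3.6⁴ = 167.9616 falls short of 196 but 3.6⁵ = 604.66176 reaches it, so n = 5.

5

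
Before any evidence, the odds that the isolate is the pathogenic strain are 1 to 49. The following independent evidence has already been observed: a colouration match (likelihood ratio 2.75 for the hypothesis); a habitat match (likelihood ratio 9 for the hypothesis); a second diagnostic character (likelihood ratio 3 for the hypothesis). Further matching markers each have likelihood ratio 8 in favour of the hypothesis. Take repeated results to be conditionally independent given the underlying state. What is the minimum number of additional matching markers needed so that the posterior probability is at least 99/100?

3

Prior odds = 1/49.
Combined Bayes factor of the evidence already in hand = 2.75 × 9 × 3 = 74.25.
Odds after that evidence = (1/49) × 74.25 = 297/196.
Target odds = 0.99/0.01 = 99.
Need 8ⁿ ≥ 99 ÷ (297/196) = 196/3.
8² = 64 falls short of 196/3 but 8³ = 512 reaches it, so n = 3.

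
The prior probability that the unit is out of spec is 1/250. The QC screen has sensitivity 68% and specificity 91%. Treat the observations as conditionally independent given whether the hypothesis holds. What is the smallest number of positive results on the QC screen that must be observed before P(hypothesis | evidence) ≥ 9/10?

Prior odds: 0.004 ÷ 0.996 = 1/249.
False-positive rate = 1 − 0.91 = 0.09; likelihood ratio of a positive = 0.68/0.09 = 68/9.
Target posterior odds = 0.9/0.1 = 9.
Require (68/9)ⁿ ≥ 9 ÷ (1/249) = 2241.
(68/9)³ = 314432/729 falls short of 2241 but (68/9)⁴ = 21381376/6561 reaches it, so n = 4.

4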